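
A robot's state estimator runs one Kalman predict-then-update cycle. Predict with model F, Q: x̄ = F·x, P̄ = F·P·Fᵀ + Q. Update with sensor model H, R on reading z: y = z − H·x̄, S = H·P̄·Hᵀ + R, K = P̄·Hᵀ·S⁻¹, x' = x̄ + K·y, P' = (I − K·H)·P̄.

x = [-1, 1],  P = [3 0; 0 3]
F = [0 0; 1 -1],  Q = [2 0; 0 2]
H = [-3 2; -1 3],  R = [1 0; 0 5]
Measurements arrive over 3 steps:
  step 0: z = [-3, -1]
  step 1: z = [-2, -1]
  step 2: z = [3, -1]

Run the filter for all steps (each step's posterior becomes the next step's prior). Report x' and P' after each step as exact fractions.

step 0: x̄ = F·x = [0, -2]
step 0: P̄ = F·P·Fᵀ + Q = [2 0; 0 8]
step 0: y = z − H·x̄ = [1, 5]
step 0: S = H·P̄·Hᵀ + R = [51 54; 54 79]
step 0: K = P̄·Hᵀ·S⁻¹ = [-122/371 74/371; -32/1113 120/371]
step 0: x' = x̄ + K·y = [248/371, -458/1113]
step 0: P' = (I − K·H)·P̄ = [158/371 176/371; 176/371 776/1113]
step 1: x̄ = F·x = [0, 1202/1113]
step 1: P̄ = F·P·Fᵀ + Q = [2 0; 0 2420/1113]
step 1: y = z − H·x̄ = [-4630/1113, -1573/371]
step 1: S = H·P̄·Hᵀ + R = [30827/1113 7066/371; 7066/371 9857/371]
step 1: K = P̄·Hᵀ·S⁻¹ = [-135030/415301 65534/415301; -9680/415301 108900/415301]
step 1: x' = x̄ + K·y = [283858/415301, 27054/415301]
step 1: P' = (I − K·H)·P̄ = [151490/415301 159720/415301; 159720/415301 234740/415301]
step 2: x̄ = F·x = [0, 256804/415301]
step 2: P̄ = F·P·Fᵀ + Q = [2 0; 0 897392/415301]
step 2: y = z − H·x̄ = [732295/415301, -1185713/415301]
step 2: S = H·P̄·Hᵀ + R = [11480287/415301 7876158/415301; 7876158/415301 10983635/415301]
step 2: K = P̄·Hᵀ·S⁻¹ = [-50149494/154252981 24296374/154252981; -3589568/154252981 40382640/154252981]
step 2: x' = x̄ + K·y = [-157795792/154252981, -26241356/154252981]
step 2: P' = (I − K·H)·P̄ = [56201746/154252981 59227872/154252981; 59227872/154252981 87047024/154252981]

step 0: x' = [248/371, -458/1113], P' = [158/371 176/371; 176/371 776/1113]
step 1: x' = [283858/415301, 27054/415301], P' = [151490/415301 159720/415301; 159720/415301 234740/415301]
step 2: x' = [-157795792/154252981, -26241356/154252981], P' = [56201746/154252981 59227872/154252981; 59227872/154252981 87047024/154252981]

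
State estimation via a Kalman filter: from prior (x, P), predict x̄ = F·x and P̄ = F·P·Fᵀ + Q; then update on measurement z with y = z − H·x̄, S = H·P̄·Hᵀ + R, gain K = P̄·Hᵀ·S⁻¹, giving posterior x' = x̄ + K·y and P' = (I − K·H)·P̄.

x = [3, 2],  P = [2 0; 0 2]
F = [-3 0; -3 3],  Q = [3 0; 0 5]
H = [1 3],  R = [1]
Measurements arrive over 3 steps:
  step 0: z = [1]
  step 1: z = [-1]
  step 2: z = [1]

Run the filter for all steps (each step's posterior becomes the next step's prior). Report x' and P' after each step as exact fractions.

step 0: x̄ = F·x = [-9, -3]
step 0: P̄ = F·P·Fᵀ + Q = [21 18; 18 41]
step 0: y = z − H·x̄ = [19]
step 0: S = H·P̄·Hᵀ + R = [499]
step 0: K = P̄·Hᵀ·S⁻¹ = [75/499; 141/499]
step 0: x' = x̄ + K·y = [-3066/499, 1182/499]
step 0: P' = (I − K·H)·P̄ = [4854/499 -1593/499; -1593/499 578/499]
step 1: x̄ = F·x = [9198/499, 12744/499]
step 1: P̄ = F·P·Fᵀ + Q = [45183/499 58023/499; 58023/499 80057/499]
step 1: y = z − H·x̄ = [-47929/499]
step 1: S = H·P̄·Hᵀ + R = [1114333/499]
step 1: K = P̄·Hᵀ·S⁻¹ = [19932/101303; 298194/1114333]
step 1: x' = x̄ + K·y = [-47166/101303, -182526/1114333]
step 1: P' = (I − K·H)·P̄ = [414915/101303 -131661/101303; -131661/101303 582155/1114333]
step 2: x̄ = F·x = [141498/101303, 17100/18887]
step 2: P̄ = F·P·Fᵀ + Q = [4038144/101303 83376/1717; 83376/1717 1321297/18887]
step 2: y = z − H·x̄ = [-34345/11033]
step 2: S = H·P̄·Hᵀ + R = [10611968/11033]
step 2: K = P̄·Hᵀ·S⁻¹ = [127941/663248; 2851293/10611968]
step 2: x' = x̄ + K·y = [53342103/66988048, 73934655/1071808768]
step 2: P' = (I − K·H)·P̄ = [17045787/4186753 -86603517/66988048; -86603517/66988048 557878955/1071808768]

step 0: x' = [-3066/499, 1182/499], P' = [4854/499 -1593/499; -1593/499 578/499]
step 1: x' = [-47166/101303, -182526/1114333], P' = [414915/101303 -131661/101303; -131661/101303 582155/1114333]
step 2: x' = [53342103/66988048, 73934655/1071808768], P' = [17045787/4186753 -86603517/66988048; -86603517/66988048 557878955/1071808768]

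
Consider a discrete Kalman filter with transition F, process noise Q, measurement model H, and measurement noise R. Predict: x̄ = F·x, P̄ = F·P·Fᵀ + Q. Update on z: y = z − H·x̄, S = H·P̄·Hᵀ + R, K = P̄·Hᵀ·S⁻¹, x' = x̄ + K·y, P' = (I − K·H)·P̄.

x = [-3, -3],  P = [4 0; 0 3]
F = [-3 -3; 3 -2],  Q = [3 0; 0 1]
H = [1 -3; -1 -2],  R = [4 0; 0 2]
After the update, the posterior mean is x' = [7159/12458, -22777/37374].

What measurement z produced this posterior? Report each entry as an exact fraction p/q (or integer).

z = [2, 1]

x̄ = F·x = [18, -3]
P̄ = F·P·Fᵀ + Q = [66 -18; -18 49]
S = H·P̄·Hᵀ + R = [619 210; 210 192]
K = P̄·Hᵀ·S⁻¹ = [2445/6229 -7295/12458; -1240/6229 -7435/37374]
x' − x̄ = [-217085/12458, 89345/37374] = K·y
y = (KᵀK)⁻¹·Kᵀ·(x' − x̄) = [-25, 13]
z = y + H·x̄ = [-25, 13] + [27, -12] = [2, 1]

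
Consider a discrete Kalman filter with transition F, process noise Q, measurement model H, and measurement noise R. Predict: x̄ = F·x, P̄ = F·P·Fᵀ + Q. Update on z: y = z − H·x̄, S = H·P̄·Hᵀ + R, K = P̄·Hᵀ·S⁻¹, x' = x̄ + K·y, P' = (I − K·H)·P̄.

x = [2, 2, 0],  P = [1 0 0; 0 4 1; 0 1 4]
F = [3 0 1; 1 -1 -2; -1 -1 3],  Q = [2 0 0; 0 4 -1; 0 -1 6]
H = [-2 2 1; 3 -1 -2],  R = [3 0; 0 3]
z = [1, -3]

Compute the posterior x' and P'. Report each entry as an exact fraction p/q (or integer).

x' = [5507/14327, -463/14327, 26447/14327]
P' = [86241/14327 25467/14327 114525/14327; 25467/14327 29986/14327 15880/14327; 114525/14327 15880/14327 174778/14327]

x̄ = F·x = [6, 0, -4]
P̄ = F·P·Fᵀ + Q = [15 -6 8; -6 29 -23; 8 -23 41]
y = z − H·x̄ = [17, -29]
S = H·P̄·Hᵀ + R = [144 -107; -107 179]
K = P̄·Hᵀ·S⁻¹ = [-2341/14327 1402/14327; 8306/14327 4885/14327; -7504/14327 -7287/14327]
x' = x̄ + K·y = [5507/14327, -463/14327, 26447/14327]
P' = (I − K·H)·P̄ = [86241/14327 25467/14327 114525/14327; 25467/14327 29986/14327 15880/14327; 114525/14327 15880/14327 174778/14327]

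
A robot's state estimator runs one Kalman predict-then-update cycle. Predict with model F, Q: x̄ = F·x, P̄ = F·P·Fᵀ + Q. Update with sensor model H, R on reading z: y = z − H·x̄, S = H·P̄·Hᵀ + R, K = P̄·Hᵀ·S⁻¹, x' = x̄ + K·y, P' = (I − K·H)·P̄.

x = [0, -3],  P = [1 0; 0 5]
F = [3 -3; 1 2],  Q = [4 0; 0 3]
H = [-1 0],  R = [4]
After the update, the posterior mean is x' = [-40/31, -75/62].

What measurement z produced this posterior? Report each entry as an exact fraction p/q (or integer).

z = [2]

x̄ = F·x = [9, -6]
P̄ = F·P·Fᵀ + Q = [58 -27; -27 24]
S = H·P̄·Hᵀ + R = [62]
K = P̄·Hᵀ·S⁻¹ = [-29/31; 27/62]
x' − x̄ = [-319/31, 297/62] = K·y
y = (KᵀK)⁻¹·Kᵀ·(x' − x̄) = [11]
z = y + H·x̄ = [11] + [-9] = [2]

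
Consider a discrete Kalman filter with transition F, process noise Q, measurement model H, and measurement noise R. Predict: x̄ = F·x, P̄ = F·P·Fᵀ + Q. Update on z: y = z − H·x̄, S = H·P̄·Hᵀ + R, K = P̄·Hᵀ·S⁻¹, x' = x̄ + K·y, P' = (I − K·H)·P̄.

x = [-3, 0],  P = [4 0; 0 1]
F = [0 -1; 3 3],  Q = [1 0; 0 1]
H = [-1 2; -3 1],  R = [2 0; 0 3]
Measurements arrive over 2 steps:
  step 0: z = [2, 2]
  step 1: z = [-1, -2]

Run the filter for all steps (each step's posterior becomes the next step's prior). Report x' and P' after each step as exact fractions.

step 0: x̄ = F·x = [0, -9]
step 0: P̄ = F·P·Fᵀ + Q = [2 -3; -3 46]
step 0: y = z − H·x̄ = [20, 11]
step 0: S = H·P̄·Hᵀ + R = [200 119; 119 85]
step 0: K = P̄·Hᵀ·S⁻¹ = [23/167 -848/2839; 90/167 -305/2839]
step 0: x' = x̄ + K·y = [-1508/2839, 1694/2839]
step 0: P' = (I − K·H)·P̄ = [1174/2839 978/2839; 978/2839 2019/2839]
step 1: x̄ = F·x = [-1694/2839, 558/2839]
step 1: P̄ = F·P·Fᵀ + Q = [4858/2839 -8991/2839; -8991/2839 49180/2839]
step 1: y = z − H·x̄ = [-5649/2839, -11318/2839]
step 1: S = H·P̄·Hᵀ + R = [243220/2839 175871/2839; 175871/2839 155365/2839]
step 1: K = P̄·Hᵀ·S⁻¹ = [209885/2415381 -603940/2415381; 385756/805127 -42033/805127]
step 1: x' = x̄ + K·y = [548819/2415381, -441756/805127]
step 1: P' = (I − K·H)·P̄ = [808682/2415381 204742/805127; 204742/805127 488127/805127]

step 0: x' = [-1508/2839, 1694/2839], P' = [1174/2839 978/2839; 978/2839 2019/2839]
step 1: x' = [548819/2415381, -441756/805127], P' = [808682/2415381 204742/805127; 204742/805127 488127/805127]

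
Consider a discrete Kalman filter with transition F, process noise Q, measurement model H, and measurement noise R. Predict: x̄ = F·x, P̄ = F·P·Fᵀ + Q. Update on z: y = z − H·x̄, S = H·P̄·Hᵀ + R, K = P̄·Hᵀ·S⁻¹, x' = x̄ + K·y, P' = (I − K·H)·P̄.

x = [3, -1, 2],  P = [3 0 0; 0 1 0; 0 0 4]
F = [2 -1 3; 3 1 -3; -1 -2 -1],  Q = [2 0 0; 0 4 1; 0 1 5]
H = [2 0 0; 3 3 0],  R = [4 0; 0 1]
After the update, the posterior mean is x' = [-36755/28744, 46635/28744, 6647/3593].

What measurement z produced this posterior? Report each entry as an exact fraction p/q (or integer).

z = [-3, 1]

x̄ = F·x = [13, 2, -3]
P̄ = F·P·Fᵀ + Q = [51 -19 -16; -19 68 2; -16 2 16]
S = H·P̄·Hᵀ + R = [208 192; 192 730]
K = P̄·Hᵀ·S⁻¹ = [14007/28744 12/3593; -13991/28744 2367/7186; -478/3593 -81/3593]
x' − x̄ = [-410427/28744, -10853/28744, 17426/3593] = K·y
y = (KᵀK)⁻¹·Kᵀ·(x' − x̄) = [-29, -44]
z = y + H·x̄ = [-29, -44] + [26, 45] = [-3, 1]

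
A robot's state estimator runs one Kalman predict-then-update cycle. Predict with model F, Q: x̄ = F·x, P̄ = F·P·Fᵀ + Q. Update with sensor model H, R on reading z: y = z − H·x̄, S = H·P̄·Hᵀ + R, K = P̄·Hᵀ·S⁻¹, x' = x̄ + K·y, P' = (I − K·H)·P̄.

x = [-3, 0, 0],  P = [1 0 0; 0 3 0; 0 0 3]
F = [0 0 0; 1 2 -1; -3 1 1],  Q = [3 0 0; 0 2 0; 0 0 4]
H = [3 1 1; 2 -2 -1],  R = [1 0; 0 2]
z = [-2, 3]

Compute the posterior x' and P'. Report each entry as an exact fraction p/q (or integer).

x̄ = F·x = [0, -3, 9]
P̄ = F·P·Fᵀ + Q = [3 0 0; 0 18 0; 0 0 19]
y = z − H·x̄ = [-8, 6]
S = H·P̄·Hᵀ + R = [65 -37; -37 105]
K = P̄·Hᵀ·S⁻¹ = [1167/5456 723/5456; 9/88 -27/88; 323/1364 -133/1364]
x' = x̄ + K·y = [-2499/2728, -249/44, 4447/682]
P' = (I − K·H)·P̄ = [1527/5456 81/88 -2109/1364; 81/88 225/44 -171/22; -2109/1364 -171/22 4313/341]

x' = [-2499/2728, -249/44, 4447/682]
P' = [1527/5456 81/88 -2109/1364; 81/88 225/44 -171/22; -2109/1364 -171/22 4313/341]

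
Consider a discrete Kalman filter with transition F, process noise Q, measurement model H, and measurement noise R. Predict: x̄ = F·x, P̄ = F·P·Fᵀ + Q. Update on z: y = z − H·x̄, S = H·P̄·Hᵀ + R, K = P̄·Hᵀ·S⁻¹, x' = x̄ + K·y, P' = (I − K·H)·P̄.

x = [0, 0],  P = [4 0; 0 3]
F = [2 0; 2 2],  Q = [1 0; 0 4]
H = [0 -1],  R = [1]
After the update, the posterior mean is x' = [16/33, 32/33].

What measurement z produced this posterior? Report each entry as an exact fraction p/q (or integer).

x̄ = F·x = [0, 0]
P̄ = F·P·Fᵀ + Q = [17 16; 16 32]
S = H·P̄·Hᵀ + R = [33]
K = P̄·Hᵀ·S⁻¹ = [-16/33; -32/33]
x' − x̄ = [16/33, 32/33] = K·y
y = (KᵀK)⁻¹·Kᵀ·(x' − x̄) = [-1]
z = y + H·x̄ = [-1] + [0] = [-1]

z = [-1]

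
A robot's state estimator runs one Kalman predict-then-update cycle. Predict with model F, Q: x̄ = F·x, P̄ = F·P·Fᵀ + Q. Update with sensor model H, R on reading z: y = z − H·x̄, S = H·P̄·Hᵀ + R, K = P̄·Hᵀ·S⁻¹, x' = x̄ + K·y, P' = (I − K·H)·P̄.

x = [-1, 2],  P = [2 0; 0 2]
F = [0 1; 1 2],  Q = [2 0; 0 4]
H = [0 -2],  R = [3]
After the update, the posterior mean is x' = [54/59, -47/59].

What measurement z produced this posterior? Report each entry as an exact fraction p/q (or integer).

x̄ = F·x = [2, 3]
P̄ = F·P·Fᵀ + Q = [4 4; 4 14]
S = H·P̄·Hᵀ + R = [59]
K = P̄·Hᵀ·S⁻¹ = [-8/59; -28/59]
x' − x̄ = [-64/59, -224/59] = K·y
y = (KᵀK)⁻¹·Kᵀ·(x' − x̄) = [8]
z = y + H·x̄ = [8] + [-6] = [2]

z = [2]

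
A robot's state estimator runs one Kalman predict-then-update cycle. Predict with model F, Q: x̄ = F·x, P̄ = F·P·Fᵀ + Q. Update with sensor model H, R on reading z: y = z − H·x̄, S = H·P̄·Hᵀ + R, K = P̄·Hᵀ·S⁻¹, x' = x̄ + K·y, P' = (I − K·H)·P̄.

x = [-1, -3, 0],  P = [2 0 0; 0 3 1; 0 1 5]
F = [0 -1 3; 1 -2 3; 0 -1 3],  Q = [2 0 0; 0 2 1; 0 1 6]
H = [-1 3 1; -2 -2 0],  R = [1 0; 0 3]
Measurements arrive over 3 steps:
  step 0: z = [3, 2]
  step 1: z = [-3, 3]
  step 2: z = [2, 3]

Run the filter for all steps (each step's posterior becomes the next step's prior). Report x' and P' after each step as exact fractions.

step 0: x̄ = F·x = [3, 5, 3]
step 0: P̄ = F·P·Fᵀ + Q = [44 42 42; 42 49 43; 42 43 48]
step 0: y = z − H·x̄ = [-12, 18]
step 0: S = H·P̄·Hᵀ + R = [456 -544; -544 711]
step 0: K = P̄·Hᵀ·S⁻¹ = [-193/1010 -196/505; 311/1414 -62/707; 701/5656 -102/707]
step 0: x' = x̄ + K·y = [-171/101, 79/101, -219/202]
step 0: P' = (I − K·H)·P̄ = [474/505 -36/101 367/202; -36/101 345/707 -2263/1414; 367/202 -2263/1414 38133/5656]
step 1: x̄ = F·x = [-815/202, -1315/202, -815/202]
step 1: P̄ = F·P·Fᵀ + Q = [411581/5656 66147/808 400269/5656; 66147/808 392287/4040 66955/808; 400269/5656 66955/808 434205/5656]
step 1: y = z − H·x̄ = [3339/202, -1827/101]
step 1: S = H·P̄·Hᵀ + R = [3591183/4040 -1082513/1010; -1082513/1010 4727707/3535]
step 1: K = P̄·Hᵀ·S⁻¹ = [-160849155/1133424703 -391004620/1133424703; 206314701/1133424703 -138000310/1133424703; 315809789/1133424703 -7314054/1133424703]
step 1: x' = x̄ + K·y = [-158839505/1133424703, -1471859233/1133424703, 779570821/1133424703]
step 1: P' = (I − K·H)·P̄ = [734956828/1133424703 -148449898/1133424703 1019457367/1133424703; -148449898/1133424703 355450363/1133424703 -1008486286/1133424703; 1019457367/1133424703 -1008486286/1133424703 4360726014/1133424703]
step 2: x̄ = F·x = [3810571696/1133424703, 5123591424/1133424703, 3810571696/1133424703]
step 2: P̄ = F·P·Fᵀ + Q = [47919751611/1133424703 52240633425/1133424703 45652902205/1133424703; 52240633425/1133424703 62482521038/1133424703 53374058128/1133424703; 45652902205/1133424703 53374058128/1133424703 52453450423/1133424703]
step 2: y = z − H·x̄ = [-13103924866/1133424703, 21268600349/1133424703]
step 2: S = H·P̄·Hᵀ + R = [579344059887/1133424703 -686072077372/1133424703; -686072077372/1133424703 862934432105/1133424703]
step 2: K = P̄·Hᵀ·S⁻¹ = [-3661385926813/25798839468617 -8899885961732/25798839468617; 4690494042871/25798839468617 -3130517682746/25798839468617; 7203036981086/25798839468617 -194404990866/25798839468617]
step 2: x' = x̄ + K·y = [-37939233191926/25798839468617, 3650089536256/25798839468617, -189205330026/25798839468617]
step 2: P' = (I − K·H)·P̄ = [16729403645260/25798839468617 -3379574702662/25798839468617 23206741826433/25798839468617; -3379574702662/25798839468617 8075351226781/25798839468617 -22915134340134/25798839468617; 23206741826433/25798839468617 -22915134340134/25798839468617 99155181827921/25798839468617]

step 0: x' = [-171/101, 79/101, -219/202], P' = [474/505 -36/101 367/202; -36/101 345/707 -2263/1414; 367/202 -2263/1414 38133/5656]
step 1: x' = [-158839505/1133424703, -1471859233/1133424703, 779570821/1133424703], P' = [734956828/1133424703 -148449898/1133424703 1019457367/1133424703; -148449898/1133424703 355450363/1133424703 -1008486286/1133424703; 1019457367/1133424703 -1008486286/1133424703 4360726014/1133424703]
step 2: x' = [-37939233191926/25798839468617, 3650089536256/25798839468617, -189205330026/25798839468617], P' = [16729403645260/25798839468617 -3379574702662/25798839468617 23206741826433/25798839468617; -3379574702662/25798839468617 8075351226781/25798839468617 -22915134340134/25798839468617; 23206741826433/25798839468617 -22915134340134/25798839468617 99155181827921/25798839468617]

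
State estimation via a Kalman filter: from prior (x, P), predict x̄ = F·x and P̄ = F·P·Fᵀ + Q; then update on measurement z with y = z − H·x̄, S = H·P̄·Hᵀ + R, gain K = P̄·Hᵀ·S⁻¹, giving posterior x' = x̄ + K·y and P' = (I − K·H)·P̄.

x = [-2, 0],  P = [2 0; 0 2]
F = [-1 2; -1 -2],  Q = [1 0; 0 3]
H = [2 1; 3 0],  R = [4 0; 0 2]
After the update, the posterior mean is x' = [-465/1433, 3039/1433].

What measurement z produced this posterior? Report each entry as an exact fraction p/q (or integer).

z = [1, -1]

x̄ = F·x = [2, 2]
P̄ = F·P·Fᵀ + Q = [11 -6; -6 13]
S = H·P̄·Hᵀ + R = [37 48; 48 101]
K = P̄·Hᵀ·S⁻¹ = [32/1433 453/1433; 965/1433 -714/1433]
x' − x̄ = [-3331/1433, 173/1433] = K·y
y = (KᵀK)⁻¹·Kᵀ·(x' − x̄) = [-5, -7]
z = y + H·x̄ = [-5, -7] + [6, 6] = [1, -1]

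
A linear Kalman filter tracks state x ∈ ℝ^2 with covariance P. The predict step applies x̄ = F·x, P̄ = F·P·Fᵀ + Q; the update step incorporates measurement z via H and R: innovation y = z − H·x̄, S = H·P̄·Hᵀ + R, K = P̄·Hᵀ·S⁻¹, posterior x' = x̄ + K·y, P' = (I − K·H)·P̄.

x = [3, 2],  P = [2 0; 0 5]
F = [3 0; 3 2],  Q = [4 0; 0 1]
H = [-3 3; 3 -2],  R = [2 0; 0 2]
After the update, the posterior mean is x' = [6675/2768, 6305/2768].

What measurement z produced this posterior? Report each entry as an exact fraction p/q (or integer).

z = [-1, 2]

x̄ = F·x = [9, 13]
P̄ = F·P·Fᵀ + Q = [22 18; 18 39]
S = H·P̄·Hᵀ + R = [227 -162; -162 140]
K = P̄·Hᵀ·S⁻¹ = [795/1384 2433/2768; 1233/1384 2379/2768]
x' − x̄ = [-18237/2768, -29679/2768] = K·y
y = (KᵀK)⁻¹·Kᵀ·(x' − x̄) = [-13, 1]
z = y + H·x̄ = [-13, 1] + [12, 1] = [-1, 2]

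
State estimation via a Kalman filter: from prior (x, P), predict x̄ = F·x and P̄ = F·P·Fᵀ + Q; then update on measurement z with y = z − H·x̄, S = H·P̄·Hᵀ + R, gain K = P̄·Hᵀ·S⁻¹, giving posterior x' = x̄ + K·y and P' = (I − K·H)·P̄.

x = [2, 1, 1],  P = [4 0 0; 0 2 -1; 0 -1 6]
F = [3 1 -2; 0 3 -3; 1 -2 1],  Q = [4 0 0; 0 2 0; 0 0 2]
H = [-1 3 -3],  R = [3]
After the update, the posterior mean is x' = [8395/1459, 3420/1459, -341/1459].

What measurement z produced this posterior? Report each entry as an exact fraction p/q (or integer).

z = [2]

x̄ = F·x = [5, 0, 1]
P̄ = F·P·Fᵀ + Q = [70 51 -9; 51 92 -39; -9 -39 24]
S = H·P̄·Hᵀ + R = [1459]
K = P̄·Hᵀ·S⁻¹ = [110/1459; 342/1459; -180/1459]
x' − x̄ = [1100/1459, 3420/1459, -1800/1459] = K·y
y = (KᵀK)⁻¹·Kᵀ·(x' − x̄) = [10]
z = y + H·x̄ = [10] + [-8] = [2]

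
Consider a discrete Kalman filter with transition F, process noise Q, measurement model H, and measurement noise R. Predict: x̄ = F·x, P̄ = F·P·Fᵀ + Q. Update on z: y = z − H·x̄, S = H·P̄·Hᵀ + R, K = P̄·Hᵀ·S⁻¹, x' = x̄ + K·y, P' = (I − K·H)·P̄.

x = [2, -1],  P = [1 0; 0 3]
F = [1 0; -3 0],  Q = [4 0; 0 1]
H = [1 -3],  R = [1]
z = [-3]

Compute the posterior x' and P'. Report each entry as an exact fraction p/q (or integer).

x' = [-47/57, 25/38]
P' = [187/57 20/19; 20/19 17/38]

x̄ = F·x = [2, -6]
P̄ = F·P·Fᵀ + Q = [5 -3; -3 10]
y = z − H·x̄ = [-23]
S = H·P̄·Hᵀ + R = [114]
K = P̄·Hᵀ·S⁻¹ = [7/57; -11/38]
x' = x̄ + K·y = [-47/57, 25/38]
P' = (I − K·H)·P̄ = [187/57 20/19; 20/19 17/38]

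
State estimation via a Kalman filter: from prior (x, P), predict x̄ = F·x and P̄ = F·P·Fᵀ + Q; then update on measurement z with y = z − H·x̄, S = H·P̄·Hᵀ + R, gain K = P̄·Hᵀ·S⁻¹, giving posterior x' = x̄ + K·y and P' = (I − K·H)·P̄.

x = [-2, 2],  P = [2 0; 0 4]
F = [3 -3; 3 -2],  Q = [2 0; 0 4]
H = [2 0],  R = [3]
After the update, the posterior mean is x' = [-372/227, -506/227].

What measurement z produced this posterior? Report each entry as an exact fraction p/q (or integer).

z = [-3]

x̄ = F·x = [-12, -10]
P̄ = F·P·Fᵀ + Q = [56 42; 42 38]
S = H·P̄·Hᵀ + R = [227]
K = P̄·Hᵀ·S⁻¹ = [112/227; 84/227]
x' − x̄ = [2352/227, 1764/227] = K·y
y = (KᵀK)⁻¹·Kᵀ·(x' − x̄) = [21]
z = y + H·x̄ = [21] + [-24] = [-3]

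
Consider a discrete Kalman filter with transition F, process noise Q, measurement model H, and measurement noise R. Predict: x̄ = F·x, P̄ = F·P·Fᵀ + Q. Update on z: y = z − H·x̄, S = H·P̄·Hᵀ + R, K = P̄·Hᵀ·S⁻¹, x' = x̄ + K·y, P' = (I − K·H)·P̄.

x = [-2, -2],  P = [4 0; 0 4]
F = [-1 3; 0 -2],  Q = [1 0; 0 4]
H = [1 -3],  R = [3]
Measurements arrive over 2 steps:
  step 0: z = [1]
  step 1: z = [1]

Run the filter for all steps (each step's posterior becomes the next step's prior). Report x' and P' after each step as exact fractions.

step 0: x̄ = F·x = [-4, 4]
step 0: P̄ = F·P·Fᵀ + Q = [41 -24; -24 20]
step 0: y = z − H·x̄ = [17]
step 0: S = H·P̄·Hᵀ + R = [368]
step 0: K = P̄·Hᵀ·S⁻¹ = [113/368; -21/92]
step 0: x' = x̄ + K·y = [449/368, 11/92]
step 0: P' = (I − K·H)·P̄ = [2319/368 165/92; 165/92 19/23]
step 1: x̄ = F·x = [-317/368, -11/46]
step 1: P̄ = F·P·Fᵀ + Q = [1463/368 -63/46; -63/46 168/23]
step 1: y = z − H·x̄ = [421/368]
step 1: S = H·P̄·Hᵀ + R = [29783/368]
step 1: K = P̄·Hᵀ·S⁻¹ = [2975/29783; -8568/29783]
step 1: x' = x̄ + K·y = [-22252/29783, -16924/29783]
step 1: P' = (I − K·H)·P̄ = [94353/29783 28476/29783; 28476/29783 18060/29783]

step 0: x' = [449/368, 11/92], P' = [2319/368 165/92; 165/92 19/23]
step 1: x' = [-22252/29783, -16924/29783], P' = [94353/29783 28476/29783; 28476/29783 18060/29783]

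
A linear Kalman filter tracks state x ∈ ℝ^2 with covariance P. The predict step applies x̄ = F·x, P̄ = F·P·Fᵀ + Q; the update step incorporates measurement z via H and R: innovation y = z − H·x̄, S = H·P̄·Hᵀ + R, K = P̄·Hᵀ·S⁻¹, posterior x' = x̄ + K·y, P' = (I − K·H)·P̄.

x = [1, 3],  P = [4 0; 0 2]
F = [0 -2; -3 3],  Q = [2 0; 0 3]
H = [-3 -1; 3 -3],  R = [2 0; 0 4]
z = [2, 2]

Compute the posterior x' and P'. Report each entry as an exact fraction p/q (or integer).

x̄ = F·x = [-6, 6]
P̄ = F·P·Fᵀ + Q = [10 -12; -12 57]
y = z − H·x̄ = [-10, 38]
S = H·P̄·Hᵀ + R = [77 9; 9 823]
K = P̄·Hᵀ·S⁻¹ = [-7704/31645 2622/31645; -1542/6329 -1575/6329]
x' = x̄ + K·y = [-13194/31645, -6456/6329]
P' = (I − K·H)·P̄ = [4726/31645 246/6329; 246/6329 2346/6329]

x' = [-13194/31645, -6456/6329]
P' = [4726/31645 246/6329; 246/6329 2346/6329]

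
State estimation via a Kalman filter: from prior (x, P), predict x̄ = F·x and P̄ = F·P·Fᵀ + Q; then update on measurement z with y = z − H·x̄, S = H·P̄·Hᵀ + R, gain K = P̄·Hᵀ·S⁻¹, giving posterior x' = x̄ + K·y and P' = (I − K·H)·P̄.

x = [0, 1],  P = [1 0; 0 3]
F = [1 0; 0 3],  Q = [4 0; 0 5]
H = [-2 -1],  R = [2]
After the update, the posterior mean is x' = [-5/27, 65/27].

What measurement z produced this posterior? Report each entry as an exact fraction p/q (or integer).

x̄ = F·x = [0, 3]
P̄ = F·P·Fᵀ + Q = [5 0; 0 32]
S = H·P̄·Hᵀ + R = [54]
K = P̄·Hᵀ·S⁻¹ = [-5/27; -16/27]
x' − x̄ = [-5/27, -16/27] = K·y
y = (KᵀK)⁻¹·Kᵀ·(x' − x̄) = [1]
z = y + H·x̄ = [1] + [-3] = [-2]

z = [-2]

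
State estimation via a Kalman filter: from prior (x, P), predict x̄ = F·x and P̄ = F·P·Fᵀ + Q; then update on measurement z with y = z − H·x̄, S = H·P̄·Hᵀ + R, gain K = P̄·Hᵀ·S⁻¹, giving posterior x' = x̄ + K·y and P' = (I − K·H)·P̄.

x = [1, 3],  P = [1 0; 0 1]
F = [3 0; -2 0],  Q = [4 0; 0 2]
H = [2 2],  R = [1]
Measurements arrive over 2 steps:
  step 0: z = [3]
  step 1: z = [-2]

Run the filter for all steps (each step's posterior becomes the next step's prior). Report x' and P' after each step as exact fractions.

step 0: x' = [101/29, -2], P' = [181/29 -6; -6 6]
step 1: x' = [3323/1449, -4642/1449], P' = [27289/1449 -26630/1449; -26630/1449 26326/1449]

step 0: x̄ = F·x = [3, -2]
step 0: P̄ = F·P·Fᵀ + Q = [13 -6; -6 6]
step 0: y = z − H·x̄ = [1]
step 0: S = H·P̄·Hᵀ + R = [29]
step 0: K = P̄·Hᵀ·S⁻¹ = [14/29; 0]
step 0: x' = x̄ + K·y = [101/29, -2]
step 0: P' = (I − K·H)·P̄ = [181/29 -6; -6 6]
step 1: x̄ = F·x = [303/29, -202/29]
step 1: P̄ = F·P·Fᵀ + Q = [1745/29 -1086/29; -1086/29 782/29]
step 1: y = z − H·x̄ = [-260/29]
step 1: S = H·P̄·Hᵀ + R = [1449/29]
step 1: K = P̄·Hᵀ·S⁻¹ = [1318/1449; -608/1449]
step 1: x' = x̄ + K·y = [3323/1449, -4642/1449]
step 1: P' = (I − K·H)·P̄ = [27289/1449 -26630/1449; -26630/1449 26326/1449]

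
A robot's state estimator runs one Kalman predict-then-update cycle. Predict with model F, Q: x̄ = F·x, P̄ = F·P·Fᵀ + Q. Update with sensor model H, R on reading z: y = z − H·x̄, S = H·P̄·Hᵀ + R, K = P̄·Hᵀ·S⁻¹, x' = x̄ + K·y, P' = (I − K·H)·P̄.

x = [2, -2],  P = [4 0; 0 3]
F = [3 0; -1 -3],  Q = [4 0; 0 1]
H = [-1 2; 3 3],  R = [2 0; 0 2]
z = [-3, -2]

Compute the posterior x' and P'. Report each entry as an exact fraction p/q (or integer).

x̄ = F·x = [6, 4]
P̄ = F·P·Fᵀ + Q = [40 -12; -12 32]
y = z − H·x̄ = [-5, -32]
S = H·P̄·Hᵀ + R = [218 36; 36 434]
K = P̄·Hᵀ·S⁻¹ = [-7700/23329 5154/23329; 7706/23329 2586/23329]
x' = x̄ + K·y = [13546/23329, -27966/23329]
P' = (I − K·H)·P̄ = [7424/23329 -3988/23329; -3988/23329 5712/23329]

x' = [13546/23329, -27966/23329]
P' = [7424/23329 -3988/23329; -3988/23329 5712/23329]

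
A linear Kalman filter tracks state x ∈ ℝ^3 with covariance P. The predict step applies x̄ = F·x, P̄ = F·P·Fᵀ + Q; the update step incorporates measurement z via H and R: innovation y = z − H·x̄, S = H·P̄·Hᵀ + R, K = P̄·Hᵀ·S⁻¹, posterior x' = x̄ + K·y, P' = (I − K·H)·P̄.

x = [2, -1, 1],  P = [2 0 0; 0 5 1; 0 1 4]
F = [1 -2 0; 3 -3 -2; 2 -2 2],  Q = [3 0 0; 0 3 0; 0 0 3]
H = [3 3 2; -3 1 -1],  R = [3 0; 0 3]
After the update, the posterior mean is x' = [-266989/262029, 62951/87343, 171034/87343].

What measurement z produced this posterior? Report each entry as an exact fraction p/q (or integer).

z = [3, 2]

x̄ = F·x = [4, 7, 8]
P̄ = F·P·Fᵀ + Q = [25 40 20; 40 94 24; 20 24 39]
S = H·P̄·Hᵀ + R = [2478 -465; -465 193]
K = P̄·Hᵀ·S⁻¹ = [19780/262029 -9005/87343; 21200/87343 28450/87343; 1885/87343 -29400/87343]
x' − x̄ = [-1315105/262029, -548450/87343, -527710/87343] = K·y
y = (KᵀK)⁻¹·Kᵀ·(x' − x̄) = [-46, 15]
z = y + H·x̄ = [-46, 15] + [49, -13] = [3, 2]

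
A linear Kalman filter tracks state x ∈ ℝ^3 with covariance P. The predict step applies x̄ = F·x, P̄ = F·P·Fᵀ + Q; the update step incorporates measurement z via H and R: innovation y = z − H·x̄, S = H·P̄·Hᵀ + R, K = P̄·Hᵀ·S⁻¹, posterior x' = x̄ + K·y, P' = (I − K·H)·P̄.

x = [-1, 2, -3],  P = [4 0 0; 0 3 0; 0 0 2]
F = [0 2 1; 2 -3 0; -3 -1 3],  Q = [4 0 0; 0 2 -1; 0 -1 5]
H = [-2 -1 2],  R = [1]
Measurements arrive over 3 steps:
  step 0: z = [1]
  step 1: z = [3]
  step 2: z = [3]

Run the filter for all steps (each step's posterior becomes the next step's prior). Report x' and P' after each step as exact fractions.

step 0: x̄ = F·x = [1, -8, -8]
step 0: P̄ = F·P·Fᵀ + Q = [18 -18 0; -18 45 -16; 0 -16 62]
step 0: y = z − H·x̄ = [11]
step 0: S = H·P̄·Hᵀ + R = [358]
step 0: K = P̄·Hᵀ·S⁻¹ = [-9/179; -41/358; 70/179]
step 0: x' = x̄ + K·y = [80/179, -3315/358, -662/179]
step 0: P' = (I − K·H)·P̄ = [3060/179 -3591/179 1260/179; -3591/179 14429/358 6/179; 1260/179 6/179 1298/179]
step 1: x̄ = F·x = [-3977/179, 10265/358, -1137/358]
step 1: P̄ = F·P·Fᵀ + Q = [30896/179 -55149/179 7261/179; -55149/179 241241/358 -29053/358; 7261/179 -29053/358 6139/358]
step 1: y = z − H·x̄ = [-2295/358]
step 1: S = H·P̄·Hᵀ + R = [72167/358]
step 1: K = P̄·Hᵀ·S⁻¹ = [15758/72167; -78751/72167; 12287/72167]
step 1: x' = x̄ + K·y = [-1704416/72167, 2574100/72167, -307968/72167]
step 1: P' = (I − K·H)·P̄ = [11762650/72167 -18767926/72167 2386566/72167; -18767926/72167 31307037/72167 -3153783/72167; 2386566/72167 -3153783/72167 815818/72167]
step 2: x̄ = F·x = [4840232/72167, -11131132/72167, 1615244/72167]
step 2: P̄ = F·P·Fᵀ + Q = [113717502/72167 -248679445/72167 29512323/72167; -248679445/72167 554173379/72167 -65398995/72167; 29512323/72167 -65398995/72167 8231038/72167]
step 2: y = z − H·x̄ = [-4464655/72167]
step 2: S = H·P̄·Hᵀ + R = [72819322/72167]
step 2: K = P̄·Hᵀ·S⁻¹ = [80269087/72819322; -187612479/72819322; 22836425/72819322]
step 2: x' = x̄ + K·y = [-81912343/72819322, 375012223/72819322, 217055079/72819322]
step 2: P' = (I − K·H)·P̄ = [25464617725/72819322 -42251807351/72819322 4378848593/72819322; -42251807351/72819322 71446609291/72819322 -6622308945/72819322; 4378848593/72819322 -6622308945/72819322 1079112333/72819322]

step 0: x' = [80/179, -3315/358, -662/179], P' = [3060/179 -3591/179 1260/179; -3591/179 14429/358 6/179; 1260/179 6/179 1298/179]
step 1: x' = [-1704416/72167, 2574100/72167, -307968/72167], P' = [11762650/72167 -18767926/72167 2386566/72167; -18767926/72167 31307037/72167 -3153783/72167; 2386566/72167 -3153783/72167 815818/72167]
step 2: x' = [-81912343/72819322, 375012223/72819322, 217055079/72819322], P' = [25464617725/72819322 -42251807351/72819322 4378848593/72819322; -42251807351/72819322 71446609291/72819322 -6622308945/72819322; 4378848593/72819322 -6622308945/72819322 1079112333/72819322]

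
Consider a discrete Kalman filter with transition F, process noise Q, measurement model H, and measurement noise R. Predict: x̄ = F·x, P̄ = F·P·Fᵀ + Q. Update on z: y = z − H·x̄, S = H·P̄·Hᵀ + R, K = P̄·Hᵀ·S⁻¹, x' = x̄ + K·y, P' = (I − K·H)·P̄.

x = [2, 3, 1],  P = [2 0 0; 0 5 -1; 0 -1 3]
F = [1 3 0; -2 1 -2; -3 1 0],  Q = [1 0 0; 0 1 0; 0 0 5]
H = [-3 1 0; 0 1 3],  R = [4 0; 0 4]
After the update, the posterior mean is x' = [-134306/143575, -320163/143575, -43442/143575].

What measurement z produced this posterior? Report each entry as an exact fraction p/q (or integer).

z = [1, -3]

x̄ = F·x = [11, -3, -3]
P̄ = F·P·Fᵀ + Q = [48 17 9; 17 30 19; 9 19 28]
S = H·P̄·Hᵀ + R = [364 -45; -45 400]
K = P̄·Hᵀ·S⁻¹ = [-9764/28715 10301/143575; -897/28715 30723/143575; 287/28715 37132/143575]
x' − x̄ = [-1713631/143575, 110562/143575, 387283/143575] = K·y
y = (KᵀK)⁻¹·Kᵀ·(x' − x̄) = [37, 9]
z = y + H·x̄ = [37, 9] + [-36, -12] = [1, -3]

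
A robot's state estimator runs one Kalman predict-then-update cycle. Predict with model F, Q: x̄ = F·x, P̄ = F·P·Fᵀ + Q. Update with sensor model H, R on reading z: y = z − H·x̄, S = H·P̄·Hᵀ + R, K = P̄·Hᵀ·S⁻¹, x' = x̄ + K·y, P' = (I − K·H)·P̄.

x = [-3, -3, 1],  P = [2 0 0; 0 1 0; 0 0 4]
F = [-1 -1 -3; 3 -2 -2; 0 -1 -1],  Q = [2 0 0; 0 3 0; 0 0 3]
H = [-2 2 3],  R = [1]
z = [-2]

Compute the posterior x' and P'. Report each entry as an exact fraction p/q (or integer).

x' = [591/205, -449/205, 554/205]
P' = [8396/205 4316/205 2719/205; 4316/205 3221/205 754/205; 2719/205 754/205 1316/205]

x̄ = F·x = [3, -5, 2]
P̄ = F·P·Fᵀ + Q = [41 20 13; 20 41 10; 13 10 8]
y = z − H·x̄ = [8]
S = H·P̄·Hᵀ + R = [205]
K = P̄·Hᵀ·S⁻¹ = [-3/205; 72/205; 18/205]
x' = x̄ + K·y = [591/205, -449/205, 554/205]
P' = (I − K·H)·P̄ = [8396/205 4316/205 2719/205; 4316/205 3221/205 754/205; 2719/205 754/205 1316/205]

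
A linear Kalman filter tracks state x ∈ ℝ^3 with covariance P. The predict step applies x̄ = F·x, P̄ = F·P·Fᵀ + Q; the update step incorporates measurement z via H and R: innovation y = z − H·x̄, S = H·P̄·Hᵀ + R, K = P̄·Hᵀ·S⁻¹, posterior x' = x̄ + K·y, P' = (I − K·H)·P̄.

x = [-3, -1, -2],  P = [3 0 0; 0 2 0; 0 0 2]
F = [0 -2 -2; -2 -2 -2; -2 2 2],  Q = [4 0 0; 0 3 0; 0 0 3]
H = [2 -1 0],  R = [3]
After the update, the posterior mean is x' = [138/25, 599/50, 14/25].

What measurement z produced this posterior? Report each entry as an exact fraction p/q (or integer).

x̄ = F·x = [6, 12, 0]
P̄ = F·P·Fᵀ + Q = [20 16 -16; 16 31 -4; -16 -4 31]
S = H·P̄·Hᵀ + R = [50]
K = P̄·Hᵀ·S⁻¹ = [12/25; 1/50; -14/25]
x' − x̄ = [-12/25, -1/50, 14/25] = K·y
y = (KᵀK)⁻¹·Kᵀ·(x' − x̄) = [-1]
z = y + H·x̄ = [-1] + [0] = [-1]

z = [-1]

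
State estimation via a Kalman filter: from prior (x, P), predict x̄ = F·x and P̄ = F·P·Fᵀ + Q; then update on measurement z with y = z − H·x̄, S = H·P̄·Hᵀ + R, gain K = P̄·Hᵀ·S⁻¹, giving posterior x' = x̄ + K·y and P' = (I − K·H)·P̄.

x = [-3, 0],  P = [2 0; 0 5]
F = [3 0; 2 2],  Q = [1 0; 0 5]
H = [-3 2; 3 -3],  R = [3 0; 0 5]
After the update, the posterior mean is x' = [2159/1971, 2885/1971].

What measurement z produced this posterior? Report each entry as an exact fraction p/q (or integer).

x̄ = F·x = [-9, -6]
P̄ = F·P·Fᵀ + Q = [19 12; 12 33]
S = H·P̄·Hᵀ + R = [162 -189; -189 257]
K = P̄·Hᵀ·S⁻¹ = [-1504/1971 -35/73; -1399/1971 -56/73]
x' − x̄ = [19898/1971, 14711/1971] = K·y
y = (KᵀK)⁻¹·Kᵀ·(x' − x̄) = [-17, 6]
z = y + H·x̄ = [-17, 6] + [15, -9] = [-2, -3]

z = [-2, -3]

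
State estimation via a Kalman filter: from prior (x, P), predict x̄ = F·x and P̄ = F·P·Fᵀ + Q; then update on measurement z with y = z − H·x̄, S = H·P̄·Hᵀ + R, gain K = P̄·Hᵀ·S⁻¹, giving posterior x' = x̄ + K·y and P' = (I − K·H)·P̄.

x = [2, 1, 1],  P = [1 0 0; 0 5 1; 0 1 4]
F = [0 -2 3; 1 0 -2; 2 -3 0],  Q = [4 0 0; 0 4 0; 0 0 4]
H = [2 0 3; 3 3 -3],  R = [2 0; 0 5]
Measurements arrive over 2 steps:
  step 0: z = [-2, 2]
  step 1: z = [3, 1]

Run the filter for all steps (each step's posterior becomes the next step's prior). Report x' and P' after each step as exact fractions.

step 0: x̄ = F·x = [1, 0, 1]
step 0: P̄ = F·P·Fᵀ + Q = [48 -20 21; -20 21 8; 21 8 53]
step 0: y = z − H·x̄ = [-7, 2]
step 0: S = H·P̄·Hᵀ + R = [923 -174; -174 221]
step 0: K = P̄·Hᵀ·S⁻¹ = [38793/173707 47049/173707; -7190/173707 -22167/173707; 31893/173707 -31482/173707]
step 0: x' = x̄ + K·y = [-3746/173707, 5996/173707, -112508/173707]
step 0: P' = (I − K·H)·P̄ = [1181820/173707 -1865423/173707 -762018/173707; -1865423/173707 3067300/173707 1238822/173707; -762018/173707 1238822/173707 529274/173707]
step 1: x̄ = F·x = [-349516/173707, 221270/173707, -25480/173707]
step 1: P̄ = F·P·Fᵀ + Q = [2861630/173707 3224436/173707 10143986/173707; 3224436/173707 7041816/173707 18440913/173707; 10143986/173707 18440913/173707 55412884/173707]
step 1: y = z − H·x̄ = [1296593/173707, 482005/173707]
step 1: S = H·P̄·Hᵀ + R = [632237722/173707 -265799385/173707; -265799385/173707 132227171/173707]
step 1: K = P̄·Hᵀ·S⁻¹ = [8893851554/74549052791 11014665030/74549052791; 9495447918/74549052791 5260980087/74549052791; 18832298447/74549052791 -7520309610/74549052791]
step 1: x' = x̄ + K·y = [-53050582012/74549052791, 180436130497/74549052791, 108766426463/74549052791]
step 1: P' = (I − K·H)·P̄ = [148886070794/74549052791 -223856441904/74549052791 -93328146160/74549052791; -223856441904/74549052791 388192668597/74549052791 155567926548/74549052791; -93328146160/74549052791 155567926548/74549052791 74773629738/74549052791]

step 0: x' = [-3746/173707, 5996/173707, -112508/173707], P' = [1181820/173707 -1865423/173707 -762018/173707; -1865423/173707 3067300/173707 1238822/173707; -762018/173707 1238822/173707 529274/173707]
step 1: x' = [-53050582012/74549052791, 180436130497/74549052791, 108766426463/74549052791], P' = [148886070794/74549052791 -223856441904/74549052791 -93328146160/74549052791; -223856441904/74549052791 388192668597/74549052791 155567926548/74549052791; -93328146160/74549052791 155567926548/74549052791 74773629738/74549052791]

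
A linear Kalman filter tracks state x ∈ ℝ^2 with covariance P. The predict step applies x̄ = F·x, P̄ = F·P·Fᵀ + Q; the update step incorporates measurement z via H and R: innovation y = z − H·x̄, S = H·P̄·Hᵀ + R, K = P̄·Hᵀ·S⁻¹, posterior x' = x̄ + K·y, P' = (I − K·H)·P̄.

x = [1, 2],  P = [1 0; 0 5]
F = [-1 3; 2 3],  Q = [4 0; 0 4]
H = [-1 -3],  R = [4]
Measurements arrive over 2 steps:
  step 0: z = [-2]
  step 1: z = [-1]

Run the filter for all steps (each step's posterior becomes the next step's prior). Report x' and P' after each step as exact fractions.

step 0: x̄ = F·x = [5, 8]
step 0: P̄ = F·P·Fᵀ + Q = [50 43; 43 53]
step 0: y = z − H·x̄ = [27]
step 0: S = H·P̄·Hᵀ + R = [789]
step 0: K = P̄·Hᵀ·S⁻¹ = [-179/789; -202/789]
step 0: x' = x̄ + K·y = [-296/263, 286/263]
step 0: P' = (I − K·H)·P̄ = [7409/789 -2231/789; -2231/789 1013/789]
step 1: x̄ = F·x = [1154/263, 266/263]
step 1: P̄ = F·P·Fᵀ + Q = [33068/789 -12394/789; -12394/789 15137/789]
step 1: y = z − H·x̄ = [1689/263]
step 1: S = H·P̄·Hᵀ + R = [98093/789]
step 1: K = P̄·Hᵀ·S⁻¹ = [4114/98093; -33017/98093]
step 1: x' = x̄ + K·y = [456836/98093, -112825/98093]
step 1: P' = (I − K·H)·P̄ = [4089752/98093 -1368736/98093; -1368736/98093 500268/98093]

step 0: x' = [-296/263, 286/263], P' = [7409/789 -2231/789; -2231/789 1013/789]
step 1: x' = [456836/98093, -112825/98093], P' = [4089752/98093 -1368736/98093; -1368736/98093 500268/98093]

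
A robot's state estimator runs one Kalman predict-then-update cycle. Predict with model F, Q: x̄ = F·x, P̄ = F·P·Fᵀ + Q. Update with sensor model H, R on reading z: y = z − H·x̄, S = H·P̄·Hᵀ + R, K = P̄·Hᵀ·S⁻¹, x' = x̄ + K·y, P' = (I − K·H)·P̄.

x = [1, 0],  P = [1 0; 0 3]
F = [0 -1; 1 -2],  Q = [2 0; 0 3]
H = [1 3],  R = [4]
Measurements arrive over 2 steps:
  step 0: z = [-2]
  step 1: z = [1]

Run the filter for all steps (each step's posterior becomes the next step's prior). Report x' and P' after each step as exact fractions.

step 0: x̄ = F·x = [0, 1]
step 0: P̄ = F·P·Fᵀ + Q = [5 6; 6 16]
step 0: y = z − H·x̄ = [-5]
step 0: S = H·P̄·Hᵀ + R = [189]
step 0: K = P̄·Hᵀ·S⁻¹ = [23/189; 2/7]
step 0: x' = x̄ + K·y = [-115/189, -3/7]
step 0: P' = (I − K·H)·P̄ = [416/189 -4/7; -4/7 4/7]
step 1: x̄ = F·x = [3/7, 47/189]
step 1: P̄ = F·P·Fᵀ + Q = [18/7 12/7; 12/7 1847/189]
step 1: y = z − H·x̄ = [-11/63]
step 1: S = H·P̄·Hᵀ + R = [2201/21]
step 1: K = P̄·Hᵀ·S⁻¹ = [162/2201; 1955/6603]
step 1: x' = x̄ + K·y = [915/2201, 3902/19809]
step 1: P' = (I − K·H)·P̄ = [4410/2201 -1254/2201; -1254/2201 11582/19809]

step 0: x' = [-115/189, -3/7], P' = [416/189 -4/7; -4/7 4/7]
step 1: x' = [915/2201, 3902/19809], P' = [4410/2201 -1254/2201; -1254/2201 11582/19809]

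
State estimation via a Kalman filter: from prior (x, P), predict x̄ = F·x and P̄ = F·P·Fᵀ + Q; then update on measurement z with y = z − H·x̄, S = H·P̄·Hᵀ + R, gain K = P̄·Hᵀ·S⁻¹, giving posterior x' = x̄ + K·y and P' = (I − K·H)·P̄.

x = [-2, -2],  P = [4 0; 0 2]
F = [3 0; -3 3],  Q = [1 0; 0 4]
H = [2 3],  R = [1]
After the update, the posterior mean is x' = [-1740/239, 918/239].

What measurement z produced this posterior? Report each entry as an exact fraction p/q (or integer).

x̄ = F·x = [-6, 0]
P̄ = F·P·Fᵀ + Q = [37 -36; -36 58]
S = H·P̄·Hᵀ + R = [239]
K = P̄·Hᵀ·S⁻¹ = [-34/239; 102/239]
x' − x̄ = [-306/239, 918/239] = K·y
y = (KᵀK)⁻¹·Kᵀ·(x' − x̄) = [9]
z = y + H·x̄ = [9] + [-12] = [-3]

z = [-3]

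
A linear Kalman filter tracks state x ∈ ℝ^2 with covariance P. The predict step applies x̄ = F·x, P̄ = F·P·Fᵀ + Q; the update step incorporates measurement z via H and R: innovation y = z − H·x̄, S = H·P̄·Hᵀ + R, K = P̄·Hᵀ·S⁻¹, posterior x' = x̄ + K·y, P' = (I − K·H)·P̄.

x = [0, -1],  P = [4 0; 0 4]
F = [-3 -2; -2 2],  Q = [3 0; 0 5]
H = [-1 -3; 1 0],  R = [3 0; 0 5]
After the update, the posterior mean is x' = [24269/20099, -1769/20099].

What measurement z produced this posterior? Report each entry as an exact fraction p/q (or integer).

x̄ = F·x = [2, -2]
P̄ = F·P·Fᵀ + Q = [55 8; 8 37]
S = H·P̄·Hᵀ + R = [439 -79; -79 60]
K = P̄·Hᵀ·S⁻¹ = [-395/20099 17904/20099; -6508/20099 -5889/20099]
x' − x̄ = [-15929/20099, 38429/20099] = K·y
y = (KᵀK)⁻¹·Kᵀ·(x' − x̄) = [-5, -1]
z = y + H·x̄ = [-5, -1] + [4, 2] = [-1, 1]

z = [-1, 1]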